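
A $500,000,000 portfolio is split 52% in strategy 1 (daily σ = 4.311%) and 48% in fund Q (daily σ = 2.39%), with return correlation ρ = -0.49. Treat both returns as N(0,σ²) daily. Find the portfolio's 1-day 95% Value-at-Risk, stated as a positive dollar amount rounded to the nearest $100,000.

$16,100,000

σ_p² = 0.52²·4.311² + 0.48²·2.39² + 2·-0.49·0.52·0.48·4.311·2.39 = 3.8211 (%²).
σ_p = √3.8211 = 1.955%.
At 95%, z = 1.645.
VaR = 1.645 × 1.955% = 3.216%; on $500,000,000 that is $16,080,000.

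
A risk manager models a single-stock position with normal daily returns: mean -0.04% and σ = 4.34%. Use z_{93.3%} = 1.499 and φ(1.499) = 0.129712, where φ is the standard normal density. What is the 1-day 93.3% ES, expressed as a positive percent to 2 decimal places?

Tail multiplier: φ(z)/(1−α) = 0.129712 / 0.067 = 1.936.
ES = −(-0.04%) + 4.34% × 1.936 = 8.442%.

8.44%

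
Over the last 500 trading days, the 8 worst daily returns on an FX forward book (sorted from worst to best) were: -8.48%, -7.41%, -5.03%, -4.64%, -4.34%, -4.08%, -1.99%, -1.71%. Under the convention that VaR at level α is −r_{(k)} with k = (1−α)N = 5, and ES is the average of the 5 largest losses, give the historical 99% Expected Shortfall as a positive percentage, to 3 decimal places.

The 5 worst returns sum to -29.90%.
ES = −(-29.90%) / 5 = 5.98% ≈ 5.980%.

5.980%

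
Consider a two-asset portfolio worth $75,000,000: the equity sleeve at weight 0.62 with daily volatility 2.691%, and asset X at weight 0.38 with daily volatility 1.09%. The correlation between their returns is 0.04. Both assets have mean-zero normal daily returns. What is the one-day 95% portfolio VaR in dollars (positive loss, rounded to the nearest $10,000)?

σ_p² = 0.62²·2.691² + 0.38²·1.09² + 2·0.04·0.62·0.38·2.691·1.09 = 3.0105 (%²).
σ_p = √3.0105 = 1.735%.
At 95%, z = 1.645.
VaR = 1.645 × 1.735% = 2.854%; on $75,000,000 that is $2,140,500.

$2,140,000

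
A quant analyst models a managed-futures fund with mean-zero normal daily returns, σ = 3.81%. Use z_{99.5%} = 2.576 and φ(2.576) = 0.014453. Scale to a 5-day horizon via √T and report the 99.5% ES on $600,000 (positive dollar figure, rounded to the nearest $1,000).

$148,000

σ_{5d} = 3.81% × √5 = 8.519%.
ES multiplier = φ(z)/(1−α) = 0.014453/0.005 = 2.891.
ES = 8.519% × 2.891 = 24.628%; on $600,000: $147,768.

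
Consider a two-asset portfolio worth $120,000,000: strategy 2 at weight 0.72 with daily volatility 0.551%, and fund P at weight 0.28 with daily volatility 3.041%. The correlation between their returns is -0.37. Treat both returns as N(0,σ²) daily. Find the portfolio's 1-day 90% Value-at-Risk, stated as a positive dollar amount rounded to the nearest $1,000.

σ_p² = 0.72²·0.551² + 0.28²·3.041² + 2·-0.37·0.72·0.28·0.551·3.041 = 0.6324 (%²).
σ_p = √0.6324 = 0.795%.
At 90%, z = 1.282.
VaR = 1.282 × 0.795% = 1.019%; on $120,000,000 that is $1,222,800.

$1,223,000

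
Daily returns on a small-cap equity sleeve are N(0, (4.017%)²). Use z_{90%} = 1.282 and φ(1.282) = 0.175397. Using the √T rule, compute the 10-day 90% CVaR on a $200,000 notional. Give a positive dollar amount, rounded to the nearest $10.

$44,560

σ_{10d} = 4.017% × √10 = 12.703%.
ES multiplier = φ(z)/(1−α) = 0.175397/0.1 = 1.754.
ES = 12.703% × 1.754 = 22.281%; on $200,000: $44,562.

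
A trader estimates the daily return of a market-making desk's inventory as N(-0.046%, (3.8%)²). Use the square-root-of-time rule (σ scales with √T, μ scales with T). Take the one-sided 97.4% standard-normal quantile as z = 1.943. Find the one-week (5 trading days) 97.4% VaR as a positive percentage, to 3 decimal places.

σ_{5d} = 3.8% × √5 = 8.497%; μ_{5d} = 5 × -0.046% = -0.230%.
VaR = −(-0.230%) + 1.943 × 8.497% = 16.740%.

16.740%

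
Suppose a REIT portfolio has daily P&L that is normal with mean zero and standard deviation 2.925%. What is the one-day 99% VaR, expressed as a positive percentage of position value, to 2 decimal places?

6.80%

At 99% one-sided, z = 2.326.
VaR = z·σ = 2.326 × 2.925% = 6.804%.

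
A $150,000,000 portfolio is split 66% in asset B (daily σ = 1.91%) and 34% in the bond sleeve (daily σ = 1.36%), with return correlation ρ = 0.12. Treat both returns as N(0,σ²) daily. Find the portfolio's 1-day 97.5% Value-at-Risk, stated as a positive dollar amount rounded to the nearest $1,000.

$4,098,000

σ_p² = 0.66²·1.91² + 0.34²·1.36² + 2·0.12·0.66·0.34·1.91·1.36 = 1.9428 (%²).
σ_p = √1.9428 = 1.394%.
At 97.5%, z = 1.960.
VaR = 1.960 × 1.394% = 2.732%; on $150,000,000 that is $4,098,000.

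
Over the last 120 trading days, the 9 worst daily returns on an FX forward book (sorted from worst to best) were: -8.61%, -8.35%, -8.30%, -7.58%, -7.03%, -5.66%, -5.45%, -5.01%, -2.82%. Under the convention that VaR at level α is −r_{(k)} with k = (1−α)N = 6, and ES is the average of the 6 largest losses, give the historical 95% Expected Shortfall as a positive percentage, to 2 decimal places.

The 6 worst returns sum to -45.53%.
ES = −(-45.53%) / 6 = 7.5883…% ≈ 7.59%.

7.59%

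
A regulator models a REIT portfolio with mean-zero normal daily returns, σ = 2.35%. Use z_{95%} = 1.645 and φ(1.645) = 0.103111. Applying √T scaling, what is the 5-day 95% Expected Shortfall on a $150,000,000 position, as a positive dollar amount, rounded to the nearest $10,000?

σ_{5d} = 2.35% × √5 = 5.255%.
ES multiplier = φ(z)/(1−α) = 0.103111/0.05 = 2.062.
ES = 5.255% × 2.062 = 10.836%; on $150,000,000: $16,254,000.

$16,250,000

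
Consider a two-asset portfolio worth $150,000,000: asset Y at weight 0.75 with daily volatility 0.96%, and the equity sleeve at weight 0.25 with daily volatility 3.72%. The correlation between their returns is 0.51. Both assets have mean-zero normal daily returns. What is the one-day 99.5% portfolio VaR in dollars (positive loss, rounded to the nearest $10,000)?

σ_p² = 0.75²·0.96² + 0.25²·3.72² + 2·0.51·0.75·0.25·0.96·3.72 = 2.0663 (%²).
σ_p = √2.0663 = 1.437%.
At 99.5%, z = 2.576.
VaR = 2.576 × 1.437% = 3.702%; on $150,000,000 that is $5,553,000.

$5,550,000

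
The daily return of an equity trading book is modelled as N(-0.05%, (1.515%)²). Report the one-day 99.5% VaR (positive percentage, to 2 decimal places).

At 99.5% one-sided, z = 2.576.
VaR = −μ + z·σ = −(-0.05%) + 2.576 × 1.515% = 3.953%.

3.95%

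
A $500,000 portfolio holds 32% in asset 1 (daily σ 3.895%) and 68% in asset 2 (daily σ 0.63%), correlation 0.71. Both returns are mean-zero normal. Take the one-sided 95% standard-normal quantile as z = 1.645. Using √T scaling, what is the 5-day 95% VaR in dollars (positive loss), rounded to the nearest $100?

$29,100

σ_p = √(0.32²·3.895² + 0.68²·0.63² + 2·0.71·0.32·0.68·3.895·0.63) = 1.580%.
σ_{5d} = 1.580% × √5 = 3.533%.
VaR = 1.645 × 3.533% = 5.812%; on $500,000 that is $29,060.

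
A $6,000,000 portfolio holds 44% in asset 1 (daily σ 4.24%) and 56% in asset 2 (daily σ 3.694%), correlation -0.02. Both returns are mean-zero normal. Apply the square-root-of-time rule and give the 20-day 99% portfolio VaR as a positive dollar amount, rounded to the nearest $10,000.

$1,720,000

σ_p = √(0.44²·4.24² + 0.56²·3.694² + 2·-0.02·0.44·0.56·4.24·3.694) = 2.758%.
σ_{20d} = 2.758% × √20 = 12.334%.
z(99%) = 2.326.
VaR = 2.326 × 12.334% = 28.689%; on $6,000,000 that is $1,721,340.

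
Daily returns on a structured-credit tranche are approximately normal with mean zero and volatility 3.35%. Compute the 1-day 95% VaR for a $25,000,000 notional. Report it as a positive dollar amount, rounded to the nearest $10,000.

$1,380,000

At 95% one-sided, z = 1.645.
VaR = z·σ = 1.645 × 3.35% = 5.511%.
On $25,000,000: 0.05511 × $25,000,000 = $1,377,750.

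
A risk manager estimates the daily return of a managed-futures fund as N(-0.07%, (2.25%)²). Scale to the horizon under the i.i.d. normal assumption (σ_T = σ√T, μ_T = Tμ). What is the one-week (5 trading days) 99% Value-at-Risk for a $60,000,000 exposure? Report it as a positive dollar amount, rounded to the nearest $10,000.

$7,230,000

At 99%, z = 2.326.
σ_{5d} = 2.25% × √5 = 5.031%; μ_{5d} = 5 × -0.07% = -0.350%.
VaR = −(-0.350%) + 2.326 × 5.031% = 12.052%.
On $60,000,000: 0.12052 × $60,000,000 = $7,231,200.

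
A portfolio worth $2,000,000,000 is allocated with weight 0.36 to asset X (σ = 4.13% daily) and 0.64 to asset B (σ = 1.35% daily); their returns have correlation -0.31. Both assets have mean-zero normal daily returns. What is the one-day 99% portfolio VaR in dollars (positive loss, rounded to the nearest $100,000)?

$68,400,000

σ_p² = 0.36²·4.13² + 0.64²·1.35² + 2·-0.31·0.36·0.64·4.13·1.35 = 2.1606 (%²).
σ_p = √2.1606 = 1.470%.
At 99%, z = 2.326.
VaR = 2.326 × 1.470% = 3.419%; on $2,000,000,000 that is $68,380,000.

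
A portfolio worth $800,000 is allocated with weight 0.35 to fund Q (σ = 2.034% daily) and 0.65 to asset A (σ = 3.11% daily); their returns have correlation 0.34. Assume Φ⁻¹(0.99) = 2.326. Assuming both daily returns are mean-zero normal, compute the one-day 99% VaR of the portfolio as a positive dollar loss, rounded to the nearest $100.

σ_p² = 0.35²·2.034² + 0.65²·3.11² + 2·0.34·0.35·0.65·2.034·3.11 = 5.5719 (%²).
σ_p = √5.5719 = 2.360%.
VaR = 2.326 × 2.360% = 5.489%; on $800,000 that is $43,912.

$43,900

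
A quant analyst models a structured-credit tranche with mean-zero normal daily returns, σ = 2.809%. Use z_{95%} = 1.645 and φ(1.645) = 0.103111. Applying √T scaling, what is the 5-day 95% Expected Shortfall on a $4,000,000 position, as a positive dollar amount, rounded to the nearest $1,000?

σ_{5d} = 2.809% × √5 = 6.281%.
ES multiplier = φ(z)/(1−α) = 0.103111/0.05 = 2.062.
ES = 6.281% × 2.062 = 12.951%; on $4,000,000: $518,040.

$518,000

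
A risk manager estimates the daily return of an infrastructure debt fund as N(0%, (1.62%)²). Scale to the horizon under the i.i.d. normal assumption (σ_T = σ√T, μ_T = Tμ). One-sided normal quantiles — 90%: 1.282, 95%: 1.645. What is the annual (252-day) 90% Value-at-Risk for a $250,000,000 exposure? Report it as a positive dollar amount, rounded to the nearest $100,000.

$82,400,000

σ_{252d} = 1.62% × √252 = 25.717%.
VaR = 1.282 × 25.717% = 32.969%.
On $250,000,000: 0.32969 × $250,000,000 = $82,422,500.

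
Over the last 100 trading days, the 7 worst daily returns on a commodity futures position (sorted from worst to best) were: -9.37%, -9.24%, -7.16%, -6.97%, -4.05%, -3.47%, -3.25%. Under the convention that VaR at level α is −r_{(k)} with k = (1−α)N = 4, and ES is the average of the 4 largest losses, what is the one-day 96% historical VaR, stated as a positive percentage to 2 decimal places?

6.97%

k = 4; the 4th lowest return is -6.97%, so VaR = 6.97%.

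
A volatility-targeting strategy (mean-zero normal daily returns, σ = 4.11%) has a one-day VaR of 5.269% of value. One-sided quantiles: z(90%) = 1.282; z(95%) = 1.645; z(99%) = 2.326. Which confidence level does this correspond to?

Implied z = VaR/σ = 5.269 / 4.11 = 1.282.
This matches z(90%) = 1.282.

90%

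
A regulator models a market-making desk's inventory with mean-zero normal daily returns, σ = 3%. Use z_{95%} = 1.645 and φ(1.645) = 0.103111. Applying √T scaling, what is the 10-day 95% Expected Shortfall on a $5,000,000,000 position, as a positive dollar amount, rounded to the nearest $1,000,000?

σ_{10d} = 3% × √10 = 9.487%.
ES multiplier = φ(z)/(1−α) = 0.103111/0.05 = 2.062.
ES = 9.487% × 2.062 = 19.562%; on $5,000,000,000: $978,100,000.

$978,000,000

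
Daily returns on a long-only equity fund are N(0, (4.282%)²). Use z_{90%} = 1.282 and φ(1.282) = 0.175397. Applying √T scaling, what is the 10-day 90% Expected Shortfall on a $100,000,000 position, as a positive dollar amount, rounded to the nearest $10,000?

σ_{10d} = 4.282% × √10 = 13.541%.
ES multiplier = φ(z)/(1−α) = 0.175397/0.1 = 1.754.
ES = 13.541% × 1.754 = 23.751%; on $100,000,000: $23,751,000.

$23,750,000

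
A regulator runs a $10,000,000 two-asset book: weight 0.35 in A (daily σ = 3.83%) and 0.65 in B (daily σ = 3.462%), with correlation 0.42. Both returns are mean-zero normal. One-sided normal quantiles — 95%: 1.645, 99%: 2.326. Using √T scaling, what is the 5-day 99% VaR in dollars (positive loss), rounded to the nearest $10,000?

σ_p = √(0.35²·3.83² + 0.65²·3.462² + 2·0.42·0.35·0.65·3.83·3.462) = 3.065%.
σ_{5d} = 3.065% × √5 = 6.854%.
VaR = 2.326 × 6.854% = 15.942%; on $10,000,000 that is $1,594,200.

$1,590,000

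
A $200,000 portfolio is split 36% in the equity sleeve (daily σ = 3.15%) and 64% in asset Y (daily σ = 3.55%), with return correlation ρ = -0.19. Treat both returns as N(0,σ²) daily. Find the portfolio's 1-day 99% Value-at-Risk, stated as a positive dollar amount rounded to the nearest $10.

σ_p² = 0.36²·3.15² + 0.64²·3.55² + 2·-0.19·0.36·0.64·3.15·3.55 = 5.4689 (%²).
σ_p = √5.4689 = 2.339%.
At 99%, z = 2.326.
VaR = 2.326 × 2.339% = 5.441%; on $200,000 that is $10,882.

$10,880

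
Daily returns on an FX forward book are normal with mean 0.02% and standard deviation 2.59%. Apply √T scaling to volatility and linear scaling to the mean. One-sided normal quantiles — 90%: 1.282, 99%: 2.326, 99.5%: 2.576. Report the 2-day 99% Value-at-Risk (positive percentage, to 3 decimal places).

8.480%

σ_{2d} = 2.59% × √2 = 3.663%; μ_{2d} = 2 × 0.02% = 0.040%.
VaR = −(0.040%) + 2.326 × 3.663% = 8.480%.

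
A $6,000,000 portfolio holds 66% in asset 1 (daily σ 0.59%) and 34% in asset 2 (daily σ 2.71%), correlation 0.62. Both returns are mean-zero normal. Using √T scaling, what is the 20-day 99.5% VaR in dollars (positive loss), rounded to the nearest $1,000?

$831,000

σ_p = √(0.66²·0.59² + 0.34²·2.71² + 2·0.62·0.66·0.34·0.59·2.71) = 1.202%.
σ_{20d} = 1.202% × √20 = 5.376%.
z(99.5%) = 2.576.
VaR = 2.576 × 5.376% = 13.849%; on $6,000,000 that is $830,940.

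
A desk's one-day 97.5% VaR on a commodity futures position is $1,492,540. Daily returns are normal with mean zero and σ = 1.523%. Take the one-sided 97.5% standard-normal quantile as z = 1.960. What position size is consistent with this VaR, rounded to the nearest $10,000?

VaR as a fraction of value: z·σ = 1.960 × 1.523% = 2.98508%.
Position = $1,492,540 / 0.0298508 = $50,000,000.

$50,000,000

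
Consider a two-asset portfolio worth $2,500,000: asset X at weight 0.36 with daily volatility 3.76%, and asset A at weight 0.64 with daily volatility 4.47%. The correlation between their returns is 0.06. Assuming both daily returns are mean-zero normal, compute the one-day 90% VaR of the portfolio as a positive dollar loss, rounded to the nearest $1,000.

$104,000

σ_p² = 0.36²·3.76² + 0.64²·4.47² + 2·0.06·0.36·0.64·3.76·4.47 = 10.4811 (%²).
σ_p = √10.4811 = 3.237%.
At 90%, z = 1.282.
VaR = 1.282 × 3.237% = 4.150%; on $2,500,000 that is $103,750.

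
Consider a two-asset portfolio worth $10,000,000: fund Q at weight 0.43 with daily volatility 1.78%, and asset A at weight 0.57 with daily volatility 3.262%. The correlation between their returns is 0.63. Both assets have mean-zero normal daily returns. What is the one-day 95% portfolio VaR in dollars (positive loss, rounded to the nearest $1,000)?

σ_p² = 0.43²·1.78² + 0.57²·3.262² + 2·0.63·0.43·0.57·1.78·3.262 = 5.8361 (%²).
σ_p = √5.8361 = 2.416%.
At 95%, z = 1.645.
VaR = 1.645 × 2.416% = 3.974%; on $10,000,000 that is $397,400.

$397,000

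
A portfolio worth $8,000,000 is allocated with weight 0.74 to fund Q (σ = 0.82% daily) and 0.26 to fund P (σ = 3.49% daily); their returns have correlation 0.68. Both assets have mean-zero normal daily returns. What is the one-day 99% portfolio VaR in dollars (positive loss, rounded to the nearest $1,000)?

$259,000

σ_p² = 0.74²·0.82² + 0.26²·3.49² + 2·0.68·0.74·0.26·0.82·3.49 = 1.9404 (%²).
σ_p = √1.9404 = 1.393%.
At 99%, z = 2.326.
VaR = 2.326 × 1.393% = 3.240%; on $8,000,000 that is $259,200.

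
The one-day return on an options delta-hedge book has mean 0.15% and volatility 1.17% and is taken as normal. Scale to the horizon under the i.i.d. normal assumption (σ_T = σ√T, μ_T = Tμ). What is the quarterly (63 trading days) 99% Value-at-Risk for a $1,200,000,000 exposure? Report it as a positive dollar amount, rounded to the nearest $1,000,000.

$146,000,000

At 99%, z = 2.326.
σ_{63d} = 1.17% × √63 = 9.287%; μ_{63d} = 63 × 0.15% = 9.450%.
VaR = −(9.450%) + 2.326 × 9.287% = 12.152%.
On $1,200,000,000: 0.12152 × $1,200,000,000 = $145,824,000.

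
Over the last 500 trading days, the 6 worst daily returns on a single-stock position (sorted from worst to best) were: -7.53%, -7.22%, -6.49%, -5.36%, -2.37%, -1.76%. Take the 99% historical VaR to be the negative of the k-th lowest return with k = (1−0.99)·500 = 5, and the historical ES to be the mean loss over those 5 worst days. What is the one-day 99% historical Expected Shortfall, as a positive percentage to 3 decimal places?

The 5 worst returns sum to -28.97%.
ES = −(-28.97%) / 5 = 5.794%.

5.794%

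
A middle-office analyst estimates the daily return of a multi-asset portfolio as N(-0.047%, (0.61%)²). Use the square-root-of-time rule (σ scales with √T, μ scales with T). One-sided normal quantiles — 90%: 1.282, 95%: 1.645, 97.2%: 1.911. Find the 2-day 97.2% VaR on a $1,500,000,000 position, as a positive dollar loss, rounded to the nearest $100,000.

σ_{2d} = 0.61% × √2 = 0.863%; μ_{2d} = 2 × -0.047% = -0.094%.
VaR = −(-0.094%) + 1.911 × 0.863% = 1.743%.
On $1,500,000,000: 0.01743 × $1,500,000,000 = $26,145,000.

$26,100,000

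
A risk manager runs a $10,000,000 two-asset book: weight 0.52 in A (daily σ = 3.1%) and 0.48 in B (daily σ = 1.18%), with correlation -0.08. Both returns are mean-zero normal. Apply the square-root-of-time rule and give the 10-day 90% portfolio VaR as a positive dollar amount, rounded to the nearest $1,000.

$675,000

σ_p = √(0.52²·3.1² + 0.48²·1.18² + 2·-0.08·0.52·0.48·3.1·1.18) = 1.665%.
σ_{10d} = 1.665% × √10 = 5.265%.
z(90%) = 1.282.
VaR = 1.282 × 5.265% = 6.750%; on $10,000,000 that is $675,000.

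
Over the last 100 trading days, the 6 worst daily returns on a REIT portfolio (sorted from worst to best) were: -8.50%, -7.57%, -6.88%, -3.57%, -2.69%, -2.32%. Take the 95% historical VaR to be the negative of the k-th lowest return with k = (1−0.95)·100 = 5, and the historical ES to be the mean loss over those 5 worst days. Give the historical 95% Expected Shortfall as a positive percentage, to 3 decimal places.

The 5 worst returns sum to -29.21%.
ES = −(-29.21%) / 5 = 5.842%.

5.842%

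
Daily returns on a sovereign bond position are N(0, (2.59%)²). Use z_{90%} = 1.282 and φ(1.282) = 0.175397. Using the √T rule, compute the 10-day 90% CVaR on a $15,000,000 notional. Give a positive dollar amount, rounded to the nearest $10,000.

σ_{10d} = 2.59% × √10 = 8.190%.
ES multiplier = φ(z)/(1−α) = 0.175397/0.1 = 1.754.
ES = 8.190% × 1.754 = 14.365%; on $15,000,000: $2,154,750.

$2,150,000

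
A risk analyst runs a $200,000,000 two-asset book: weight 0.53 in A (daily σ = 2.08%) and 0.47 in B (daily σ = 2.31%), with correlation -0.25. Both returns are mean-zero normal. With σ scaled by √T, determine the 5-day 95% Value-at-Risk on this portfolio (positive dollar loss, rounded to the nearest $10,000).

$9,860,000

σ_p = √(0.53²·2.08² + 0.47²·2.31² + 2·-0.25·0.53·0.47·2.08·2.31) = 1.340%.
σ_{5d} = 1.340% × √5 = 2.996%.
z(95%) = 1.645.
VaR = 1.645 × 2.996% = 4.928%; on $200,000,000 that is $9,856,000.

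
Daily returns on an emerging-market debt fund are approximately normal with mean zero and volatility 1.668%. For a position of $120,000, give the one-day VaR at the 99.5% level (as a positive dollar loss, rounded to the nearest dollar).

At 99.5% one-sided, z = 2.576.
VaR = z·σ = 2.576 × 1.668% = 4.297%.
On $120,000: 0.04297 × $120,000 = $5,156.

$5,156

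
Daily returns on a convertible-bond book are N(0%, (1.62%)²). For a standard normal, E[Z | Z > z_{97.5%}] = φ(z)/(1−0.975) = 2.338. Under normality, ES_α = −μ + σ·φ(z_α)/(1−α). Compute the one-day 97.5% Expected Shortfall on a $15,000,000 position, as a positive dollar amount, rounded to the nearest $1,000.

ES = 1.62% × 2.338 = 3.788%.
On $15,000,000: 0.03788 × $15,000,000 = $568,200.

$568,000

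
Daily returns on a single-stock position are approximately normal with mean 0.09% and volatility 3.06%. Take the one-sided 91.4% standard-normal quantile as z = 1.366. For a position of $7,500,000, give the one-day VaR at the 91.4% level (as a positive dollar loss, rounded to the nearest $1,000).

$307,000

VaR = −μ + z·σ = −(0.09%) + 1.366 × 3.06% = 4.090%.
On $7,500,000: 0.04090 × $7,500,000 = $306,750.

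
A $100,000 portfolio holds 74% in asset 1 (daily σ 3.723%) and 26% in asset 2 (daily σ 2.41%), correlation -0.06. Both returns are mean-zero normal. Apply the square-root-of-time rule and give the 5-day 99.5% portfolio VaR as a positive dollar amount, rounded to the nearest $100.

σ_p = √(0.74²·3.723² + 0.26²·2.41² + 2·-0.06·0.74·0.26·3.723·2.41) = 2.788%.
σ_{5d} = 2.788% × √5 = 6.234%.
z(99.5%) = 2.576.
VaR = 2.576 × 6.234% = 16.059%; on $100,000 that is $16,059.

$16,100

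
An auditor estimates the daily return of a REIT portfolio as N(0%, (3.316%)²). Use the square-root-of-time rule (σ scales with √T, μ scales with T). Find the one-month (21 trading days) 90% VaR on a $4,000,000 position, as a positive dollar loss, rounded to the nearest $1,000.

At 90%, z = 1.282.
σ_{21d} = 3.316% × √21 = 15.196%.
VaR = 1.282 × 15.196% = 19.481%.
On $4,000,000: 0.19481 × $4,000,000 = $779,240.

$779,000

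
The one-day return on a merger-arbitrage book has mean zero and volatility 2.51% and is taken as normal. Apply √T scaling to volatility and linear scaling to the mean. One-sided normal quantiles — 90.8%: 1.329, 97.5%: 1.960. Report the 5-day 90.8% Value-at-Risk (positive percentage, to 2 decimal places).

7.46%

σ_{5d} = 2.51% × √5 = 5.613%.
VaR = 1.329 × 5.613% = 7.460%.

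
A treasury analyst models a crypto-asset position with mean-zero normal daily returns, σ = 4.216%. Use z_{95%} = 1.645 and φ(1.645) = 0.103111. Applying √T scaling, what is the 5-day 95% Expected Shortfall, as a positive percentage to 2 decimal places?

σ_{5d} = 4.216% × √5 = 9.427%.
ES multiplier = φ(z)/(1−α) = 0.103111/0.05 = 2.062.
ES = 9.427% × 2.062 = 19.438%.

19.44%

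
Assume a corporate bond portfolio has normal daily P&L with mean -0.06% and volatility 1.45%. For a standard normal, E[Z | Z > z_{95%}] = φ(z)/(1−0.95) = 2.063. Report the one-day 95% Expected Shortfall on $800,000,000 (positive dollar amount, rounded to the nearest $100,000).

ES = −(-0.06%) + 1.45% × 2.063 = 3.051%.
On $800,000,000: 0.03051 × $800,000,000 = $24,408,000.

$24,400,000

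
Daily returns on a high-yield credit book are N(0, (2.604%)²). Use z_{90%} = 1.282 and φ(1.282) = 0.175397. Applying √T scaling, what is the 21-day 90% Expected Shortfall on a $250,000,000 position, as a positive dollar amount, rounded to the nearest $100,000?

$52,300,000

σ_{21d} = 2.604% × √21 = 11.933%.
ES multiplier = φ(z)/(1−α) = 0.175397/0.1 = 1.754.
ES = 11.933% × 1.754 = 20.930%; on $250,000,000: $52,325,000.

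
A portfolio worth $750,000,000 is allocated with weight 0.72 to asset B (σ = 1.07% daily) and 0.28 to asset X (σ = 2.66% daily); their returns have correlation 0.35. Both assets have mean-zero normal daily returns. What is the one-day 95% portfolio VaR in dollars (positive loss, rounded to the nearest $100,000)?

σ_p² = 0.72²·1.07² + 0.28²·2.66² + 2·0.35·0.72·0.28·1.07·2.66 = 1.5499 (%²).
σ_p = √1.5499 = 1.245%.
At 95%, z = 1.645.
VaR = 1.645 × 1.245% = 2.048%; on $750,000,000 that is $15,360,000.

$15,400,000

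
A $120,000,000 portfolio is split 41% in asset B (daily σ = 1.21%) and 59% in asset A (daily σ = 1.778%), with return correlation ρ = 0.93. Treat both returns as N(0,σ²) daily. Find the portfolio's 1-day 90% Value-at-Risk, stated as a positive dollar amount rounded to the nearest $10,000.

$2,340,000

σ_p² = 0.41²·1.21² + 0.59²·1.778² + 2·0.93·0.41·0.59·1.21·1.778 = 2.3145 (%²).
σ_p = √2.3145 = 1.521%.
At 90%, z = 1.282.
VaR = 1.282 × 1.521% = 1.950%; on $120,000,000 that is $2,340,000.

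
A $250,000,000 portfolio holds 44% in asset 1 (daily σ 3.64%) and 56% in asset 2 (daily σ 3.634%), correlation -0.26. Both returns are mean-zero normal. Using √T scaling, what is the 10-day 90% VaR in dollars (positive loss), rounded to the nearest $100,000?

$22,700,000

σ_p = √(0.44²·3.64² + 0.56²·3.634² + 2·-0.26·0.44·0.56·3.64·3.634) = 2.239%.
σ_{10d} = 2.239% × √10 = 7.080%.
z(90%) = 1.282.
VaR = 1.282 × 7.080% = 9.077%; on $250,000,000 that is $22,692,500.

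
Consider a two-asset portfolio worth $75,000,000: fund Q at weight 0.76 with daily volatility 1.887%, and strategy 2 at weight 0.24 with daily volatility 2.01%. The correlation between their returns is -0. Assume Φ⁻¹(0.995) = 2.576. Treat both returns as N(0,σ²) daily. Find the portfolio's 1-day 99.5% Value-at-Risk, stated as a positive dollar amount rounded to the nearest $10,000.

σ_p² = 0.76²·1.887² + 0.24²·2.01² + 2·-0·0.76·0.24·1.887·2.01 = 2.2894 (%²).
σ_p = √2.2894 = 1.513%.
VaR = 2.576 × 1.513% = 3.897%; on $75,000,000 that is $2,922,750.

$2,920,000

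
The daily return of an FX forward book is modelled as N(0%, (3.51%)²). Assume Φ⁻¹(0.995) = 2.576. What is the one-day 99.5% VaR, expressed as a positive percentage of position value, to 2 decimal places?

VaR = z·σ = 2.576 × 3.51% = 9.042%.

9.04%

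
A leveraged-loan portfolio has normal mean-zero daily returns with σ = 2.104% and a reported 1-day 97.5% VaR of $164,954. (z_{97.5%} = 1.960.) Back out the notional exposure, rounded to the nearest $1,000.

VaR as a fraction of value: z·σ = 1.960 × 2.104% = 4.12384%.
Position = $164,954 / 0.0412384 = $4,000,010.

$4,000,000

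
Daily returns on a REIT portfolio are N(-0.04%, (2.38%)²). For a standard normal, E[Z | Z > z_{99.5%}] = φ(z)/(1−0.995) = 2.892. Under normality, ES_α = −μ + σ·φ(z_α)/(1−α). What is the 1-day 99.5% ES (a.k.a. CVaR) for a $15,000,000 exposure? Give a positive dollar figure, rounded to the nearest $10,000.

$1,040,000

ES = −(-0.04%) + 2.38% × 2.892 = 6.923%.
On $15,000,000: 0.06923 × $15,000,000 = $1,038,450.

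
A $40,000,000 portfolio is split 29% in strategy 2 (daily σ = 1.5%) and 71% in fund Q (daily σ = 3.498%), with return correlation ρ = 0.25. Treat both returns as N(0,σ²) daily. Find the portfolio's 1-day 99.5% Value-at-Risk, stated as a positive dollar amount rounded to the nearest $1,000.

$2,706,000

σ_p² = 0.29²·1.5² + 0.71²·3.498² + 2·0.25·0.29·0.71·1.5·3.498 = 6.8976 (%²).
σ_p = √6.8976 = 2.626%.
At 99.5%, z = 2.576.
VaR = 2.576 × 2.626% = 6.765%; on $40,000,000 that is $2,706,000.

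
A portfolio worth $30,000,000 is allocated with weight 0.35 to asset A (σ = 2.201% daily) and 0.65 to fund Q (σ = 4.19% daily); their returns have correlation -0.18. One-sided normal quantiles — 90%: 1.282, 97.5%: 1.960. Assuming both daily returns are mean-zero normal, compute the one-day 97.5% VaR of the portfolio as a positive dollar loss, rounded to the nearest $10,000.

σ_p² = 0.35²·2.201² + 0.65²·4.19² + 2·-0.18·0.35·0.65·2.201·4.19 = 7.2556 (%²).
σ_p = √7.2556 = 2.694%.
VaR = 1.960 × 2.694% = 5.280%; on $30,000,000 that is $1,584,000.

$1,580,000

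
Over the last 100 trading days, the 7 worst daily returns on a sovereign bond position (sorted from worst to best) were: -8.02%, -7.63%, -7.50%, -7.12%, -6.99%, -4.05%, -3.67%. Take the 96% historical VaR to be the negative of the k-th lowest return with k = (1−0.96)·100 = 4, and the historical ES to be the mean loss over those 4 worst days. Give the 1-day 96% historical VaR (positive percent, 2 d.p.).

7.12%

k = 4; the 4th lowest return is -7.12%, so VaR = 7.12%.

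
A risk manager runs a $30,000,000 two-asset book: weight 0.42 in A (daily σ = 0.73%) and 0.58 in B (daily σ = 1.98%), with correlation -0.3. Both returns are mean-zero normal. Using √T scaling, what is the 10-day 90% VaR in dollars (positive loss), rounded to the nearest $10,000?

σ_p = √(0.42²·0.73² + 0.58²·1.98² + 2·-0.3·0.42·0.58·0.73·1.98) = 1.096%.
σ_{10d} = 1.096% × √10 = 3.466%.
z(90%) = 1.282.
VaR = 1.282 × 3.466% = 4.443%; on $30,000,000 that is $1,332,900.

$1,330,000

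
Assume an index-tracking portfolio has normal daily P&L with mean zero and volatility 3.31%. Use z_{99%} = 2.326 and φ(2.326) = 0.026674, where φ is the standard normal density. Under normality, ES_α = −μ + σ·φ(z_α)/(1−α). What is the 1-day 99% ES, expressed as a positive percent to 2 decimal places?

Tail multiplier: φ(z)/(1−α) = 0.026674 / 0.01 = 2.667.
ES = 3.31% × 2.667 = 8.828%.

8.83%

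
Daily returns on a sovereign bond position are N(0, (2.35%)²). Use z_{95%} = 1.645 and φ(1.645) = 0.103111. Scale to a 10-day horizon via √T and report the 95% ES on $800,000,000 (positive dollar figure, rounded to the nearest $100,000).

$122,600,000

σ_{10d} = 2.35% × √10 = 7.431%.
ES multiplier = φ(z)/(1−α) = 0.103111/0.05 = 2.062.
ES = 7.431% × 2.062 = 15.323%; on $800,000,000: $122,584,000.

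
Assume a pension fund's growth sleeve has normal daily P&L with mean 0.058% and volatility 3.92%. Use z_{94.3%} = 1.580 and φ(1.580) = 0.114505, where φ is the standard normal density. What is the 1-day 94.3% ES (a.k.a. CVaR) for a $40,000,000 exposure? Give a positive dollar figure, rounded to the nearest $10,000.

Tail multiplier: φ(z)/(1−α) = 0.114505 / 0.057 = 2.009.
ES = −(0.058%) + 3.92% × 2.009 = 7.817%.
On $40,000,000: 0.07817 × $40,000,000 = $3,126,800.

$3,130,000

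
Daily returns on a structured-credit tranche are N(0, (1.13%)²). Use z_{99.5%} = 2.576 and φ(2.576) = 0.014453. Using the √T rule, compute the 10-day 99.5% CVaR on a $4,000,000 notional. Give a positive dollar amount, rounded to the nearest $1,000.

$413,000

σ_{10d} = 1.13% × √10 = 3.573%.
ES multiplier = φ(z)/(1−α) = 0.014453/0.005 = 2.891.
ES = 3.573% × 2.891 = 10.330%; on $4,000,000: $413,200.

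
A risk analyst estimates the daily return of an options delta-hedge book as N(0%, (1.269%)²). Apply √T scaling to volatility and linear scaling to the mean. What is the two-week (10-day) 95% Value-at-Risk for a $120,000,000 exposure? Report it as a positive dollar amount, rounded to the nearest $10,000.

$7,920,000

At 95%, z = 1.645.
σ_{10d} = 1.269% × √10 = 4.013%.
VaR = 1.645 × 4.013% = 6.601%.
On $120,000,000: 0.06601 × $120,000,000 = $7,921,200.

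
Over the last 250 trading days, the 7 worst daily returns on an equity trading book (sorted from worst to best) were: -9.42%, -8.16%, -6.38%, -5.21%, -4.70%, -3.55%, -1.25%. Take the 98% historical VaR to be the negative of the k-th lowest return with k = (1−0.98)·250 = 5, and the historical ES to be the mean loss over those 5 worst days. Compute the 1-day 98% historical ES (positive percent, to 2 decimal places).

The 5 worst returns sum to -33.87%.
ES = −(-33.87%) / 5 = 6.774% ≈ 6.77%.

6.77%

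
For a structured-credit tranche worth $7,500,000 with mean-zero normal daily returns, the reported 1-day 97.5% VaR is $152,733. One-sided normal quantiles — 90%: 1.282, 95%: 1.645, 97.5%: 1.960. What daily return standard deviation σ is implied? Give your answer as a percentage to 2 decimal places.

VaR as a fraction: $152,733 / $7,500,000 = 2.036%.
σ = VaR / z = 2.036% / 1.960 = 1.039%.

1.04%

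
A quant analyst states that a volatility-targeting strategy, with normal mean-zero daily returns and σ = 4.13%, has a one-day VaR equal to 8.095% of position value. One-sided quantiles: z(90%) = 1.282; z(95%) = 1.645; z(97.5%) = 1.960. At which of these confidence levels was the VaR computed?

Implied z = VaR/σ = 8.095 / 4.13 = 1.960.
This matches z(97.5%) = 1.960.

97.5%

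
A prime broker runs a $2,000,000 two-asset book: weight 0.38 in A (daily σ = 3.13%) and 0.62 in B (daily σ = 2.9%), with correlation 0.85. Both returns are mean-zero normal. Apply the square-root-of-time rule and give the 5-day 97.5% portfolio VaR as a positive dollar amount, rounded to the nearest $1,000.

σ_p = √(0.38²·3.13² + 0.62²·2.9² + 2·0.85·0.38·0.62·3.13·2.9) = 2.878%.
σ_{5d} = 2.878% × √5 = 6.435%.
z(97.5%) = 1.960.
VaR = 1.960 × 6.435% = 12.613%; on $2,000,000 that is $252,260.

$252,000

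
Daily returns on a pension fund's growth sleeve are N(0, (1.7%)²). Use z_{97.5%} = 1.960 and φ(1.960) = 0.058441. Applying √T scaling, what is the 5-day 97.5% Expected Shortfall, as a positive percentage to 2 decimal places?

8.89%

σ_{5d} = 1.7% × √5 = 3.801%.
ES multiplier = φ(z)/(1−α) = 0.058441/0.025 = 2.338.
ES = 3.801% × 2.338 = 8.887%.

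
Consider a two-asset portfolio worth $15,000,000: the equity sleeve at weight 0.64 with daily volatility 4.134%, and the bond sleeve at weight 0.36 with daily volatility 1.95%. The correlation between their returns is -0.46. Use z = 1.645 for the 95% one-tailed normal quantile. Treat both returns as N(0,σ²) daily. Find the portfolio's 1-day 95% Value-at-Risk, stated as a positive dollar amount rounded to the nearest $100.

$593,400

σ_p² = 0.64²·4.134² + 0.36²·1.95² + 2·-0.46·0.64·0.36·4.134·1.95 = 5.7841 (%²).
σ_p = √5.7841 = 2.405%.
VaR = 1.645 × 2.405% = 3.956%; on $15,000,000 that is $593,400.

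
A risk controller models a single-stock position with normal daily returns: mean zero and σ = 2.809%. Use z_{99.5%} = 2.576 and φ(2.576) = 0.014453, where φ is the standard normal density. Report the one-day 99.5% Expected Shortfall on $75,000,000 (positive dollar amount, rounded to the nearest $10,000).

Tail multiplier: φ(z)/(1−α) = 0.014453 / 0.005 = 2.891.
ES = 2.809% × 2.891 = 8.121%.
On $75,000,000: 0.08121 × $75,000,000 = $6,090,750.

$6,090,000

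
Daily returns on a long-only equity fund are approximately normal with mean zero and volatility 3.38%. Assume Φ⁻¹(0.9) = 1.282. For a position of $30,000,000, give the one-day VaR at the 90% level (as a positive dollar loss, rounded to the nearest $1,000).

$1,300,000

VaR = z·σ = 1.282 × 3.38% = 4.333%.
On $30,000,000: 0.04333 × $30,000,000 = $1,299,900.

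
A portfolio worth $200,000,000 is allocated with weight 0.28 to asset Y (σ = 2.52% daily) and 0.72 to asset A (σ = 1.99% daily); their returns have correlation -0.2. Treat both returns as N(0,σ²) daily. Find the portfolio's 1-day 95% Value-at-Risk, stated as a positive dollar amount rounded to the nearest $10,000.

σ_p² = 0.28²·2.52² + 0.72²·1.99² + 2·-0.2·0.28·0.72·2.52·1.99 = 2.1464 (%²).
σ_p = √2.1464 = 1.465%.
At 95%, z = 1.645.
VaR = 1.645 × 1.465% = 2.410%; on $200,000,000 that is $4,820,000.

$4,820,000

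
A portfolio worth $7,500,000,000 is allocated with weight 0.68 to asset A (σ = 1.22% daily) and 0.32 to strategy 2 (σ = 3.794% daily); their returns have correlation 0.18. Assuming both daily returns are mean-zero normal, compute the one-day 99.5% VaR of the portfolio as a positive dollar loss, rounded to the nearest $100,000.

σ_p² = 0.68²·1.22² + 0.32²·3.794² + 2·0.18·0.68·0.32·1.22·3.794 = 2.5248 (%²).
σ_p = √2.5248 = 1.589%.
At 99.5%, z = 2.576.
VaR = 2.576 × 1.589% = 4.093%; on $7,500,000,000 that is $306,975,000.

$307,000,000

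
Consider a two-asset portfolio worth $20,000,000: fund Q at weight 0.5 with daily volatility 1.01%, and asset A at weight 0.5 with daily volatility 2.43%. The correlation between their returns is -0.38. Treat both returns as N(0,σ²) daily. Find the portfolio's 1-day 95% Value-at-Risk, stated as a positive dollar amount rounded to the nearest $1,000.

$370,000

σ_p² = 0.5²·1.01² + 0.5²·2.43² + 2·-0.38·0.5·0.5·1.01·2.43 = 1.2649 (%²).
σ_p = √1.2649 = 1.125%.
At 95%, z = 1.645.
VaR = 1.645 × 1.125% = 1.851%; on $20,000,000 that is $370,200.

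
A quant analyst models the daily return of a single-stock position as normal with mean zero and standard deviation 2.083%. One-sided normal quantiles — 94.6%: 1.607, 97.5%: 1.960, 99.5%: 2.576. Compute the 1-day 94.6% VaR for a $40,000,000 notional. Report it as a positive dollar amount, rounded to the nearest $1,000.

VaR = z·σ = 1.607 × 2.083% = 3.347%.
On $40,000,000: 0.03347 × $40,000,000 = $1,338,800.

$1,339,000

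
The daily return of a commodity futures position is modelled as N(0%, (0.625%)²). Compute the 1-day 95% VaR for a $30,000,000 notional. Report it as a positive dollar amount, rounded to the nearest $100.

At 95% one-sided, z = 1.645.
VaR = z·σ = 1.645 × 0.625% = 1.028%.
On $30,000,000: 0.01028 × $30,000,000 = $308,400.

$308,400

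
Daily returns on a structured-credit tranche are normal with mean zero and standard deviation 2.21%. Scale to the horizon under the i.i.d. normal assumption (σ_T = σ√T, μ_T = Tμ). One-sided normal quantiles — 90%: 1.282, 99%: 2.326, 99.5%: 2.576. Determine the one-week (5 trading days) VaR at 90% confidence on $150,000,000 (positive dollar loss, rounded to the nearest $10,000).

$9,500,000

σ_{5d} = 2.21% × √5 = 4.942%.
VaR = 1.282 × 4.942% = 6.336%.
On $150,000,000: 0.06336 × $150,000,000 = $9,504,000.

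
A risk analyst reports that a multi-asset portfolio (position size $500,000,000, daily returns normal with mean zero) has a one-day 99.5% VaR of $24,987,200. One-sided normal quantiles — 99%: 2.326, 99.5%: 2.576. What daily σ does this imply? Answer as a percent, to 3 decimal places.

1.940%

VaR as a fraction: $24,987,200 / $500,000,000 = 4.997%.
σ = VaR / z = 4.997% / 2.576 = 1.940%.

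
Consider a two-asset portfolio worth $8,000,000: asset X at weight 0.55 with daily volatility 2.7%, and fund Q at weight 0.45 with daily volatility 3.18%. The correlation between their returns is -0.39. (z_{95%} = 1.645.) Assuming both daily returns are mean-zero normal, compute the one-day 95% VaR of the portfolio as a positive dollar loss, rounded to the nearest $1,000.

σ_p² = 0.55²·2.7² + 0.45²·3.18² + 2·-0.39·0.55·0.45·2.7·3.18 = 2.5955 (%²).
σ_p = √2.5955 = 1.611%.
VaR = 1.645 × 1.611% = 2.650%; on $8,000,000 that is $212,000.

$212,000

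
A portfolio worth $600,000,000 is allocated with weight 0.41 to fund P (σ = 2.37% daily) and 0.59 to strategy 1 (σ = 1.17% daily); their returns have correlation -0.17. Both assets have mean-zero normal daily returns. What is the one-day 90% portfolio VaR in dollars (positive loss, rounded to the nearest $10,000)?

$8,400,000

σ_p² = 0.41²·2.37² + 0.59²·1.17² + 2·-0.17·0.41·0.59·2.37·1.17 = 1.1927 (%²).
σ_p = √1.1927 = 1.092%.
At 90%, z = 1.282.
VaR = 1.282 × 1.092% = 1.400%; on $600,000,000 that is $8,400,000.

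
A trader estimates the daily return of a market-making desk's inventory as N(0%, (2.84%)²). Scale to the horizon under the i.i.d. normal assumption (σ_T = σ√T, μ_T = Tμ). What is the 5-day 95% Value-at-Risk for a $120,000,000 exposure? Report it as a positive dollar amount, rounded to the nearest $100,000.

$12,500,000

At 95%, z = 1.645.
σ_{5d} = 2.84% × √5 = 6.350%.
VaR = 1.645 × 6.350% = 10.446%.
On $120,000,000: 0.10446 × $120,000,000 = $12,535,200.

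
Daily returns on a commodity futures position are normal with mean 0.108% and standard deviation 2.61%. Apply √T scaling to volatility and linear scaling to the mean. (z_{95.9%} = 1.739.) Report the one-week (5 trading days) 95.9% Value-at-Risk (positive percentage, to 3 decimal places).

9.609%

σ_{5d} = 2.61% × √5 = 5.836%; μ_{5d} = 5 × 0.108% = 0.540%.
VaR = −(0.540%) + 1.739 × 5.836% = 9.609%.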